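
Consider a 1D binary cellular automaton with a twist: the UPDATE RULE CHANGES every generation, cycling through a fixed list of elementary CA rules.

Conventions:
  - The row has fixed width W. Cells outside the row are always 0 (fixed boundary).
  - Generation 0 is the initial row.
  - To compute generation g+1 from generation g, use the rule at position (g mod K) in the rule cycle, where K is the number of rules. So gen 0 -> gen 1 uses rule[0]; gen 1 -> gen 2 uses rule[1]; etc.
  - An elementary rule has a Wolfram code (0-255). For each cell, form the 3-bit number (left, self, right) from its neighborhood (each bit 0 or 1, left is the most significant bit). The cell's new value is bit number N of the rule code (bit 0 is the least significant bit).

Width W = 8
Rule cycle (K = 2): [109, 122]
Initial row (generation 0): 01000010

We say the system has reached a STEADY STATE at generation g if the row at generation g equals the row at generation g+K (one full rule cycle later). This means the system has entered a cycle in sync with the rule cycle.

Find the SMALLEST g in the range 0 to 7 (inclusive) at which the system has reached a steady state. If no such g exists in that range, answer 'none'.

Answer: 2

Derivation:
Gen 0: 01000010
Gen 1 (rule 109): 01011010
Gen 2 (rule 122): 10111101
Gen 3 (rule 109): 11100111
Gen 4 (rule 122): 10111101
Gen 5 (rule 109): 11100111
Gen 6 (rule 122): 10111101
Gen 7 (rule 109): 11100111
Gen 8 (rule 122): 10111101
Gen 9 (rule 109): 11100111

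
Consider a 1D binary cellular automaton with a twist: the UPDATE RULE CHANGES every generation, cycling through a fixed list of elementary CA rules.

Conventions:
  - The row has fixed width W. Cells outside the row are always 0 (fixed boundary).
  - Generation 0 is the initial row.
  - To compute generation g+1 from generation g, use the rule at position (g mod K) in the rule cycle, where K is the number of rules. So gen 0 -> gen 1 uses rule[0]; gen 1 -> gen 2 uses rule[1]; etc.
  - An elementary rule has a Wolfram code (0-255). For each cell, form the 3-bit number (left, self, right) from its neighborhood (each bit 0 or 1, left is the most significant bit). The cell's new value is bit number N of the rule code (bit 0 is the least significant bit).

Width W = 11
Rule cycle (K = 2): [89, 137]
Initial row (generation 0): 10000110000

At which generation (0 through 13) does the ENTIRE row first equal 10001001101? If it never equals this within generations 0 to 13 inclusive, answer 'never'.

Answer: never

Derivation:
Gen 0: 10000110000
Gen 1 (rule 89): 01110111111
Gen 2 (rule 137): 01100111110
Gen 3 (rule 89): 01110100011
Gen 4 (rule 137): 01100001010
Gen 5 (rule 89): 01111100001
Gen 6 (rule 137): 01111001100
Gen 7 (rule 89): 01001101111
Gen 8 (rule 137): 00001001110
Gen 9 (rule 89): 11100101011
Gen 10 (rule 137): 11000000010
Gen 11 (rule 89): 11111111001
Gen 12 (rule 137): 11111110000
Gen 13 (rule 89): 10000011111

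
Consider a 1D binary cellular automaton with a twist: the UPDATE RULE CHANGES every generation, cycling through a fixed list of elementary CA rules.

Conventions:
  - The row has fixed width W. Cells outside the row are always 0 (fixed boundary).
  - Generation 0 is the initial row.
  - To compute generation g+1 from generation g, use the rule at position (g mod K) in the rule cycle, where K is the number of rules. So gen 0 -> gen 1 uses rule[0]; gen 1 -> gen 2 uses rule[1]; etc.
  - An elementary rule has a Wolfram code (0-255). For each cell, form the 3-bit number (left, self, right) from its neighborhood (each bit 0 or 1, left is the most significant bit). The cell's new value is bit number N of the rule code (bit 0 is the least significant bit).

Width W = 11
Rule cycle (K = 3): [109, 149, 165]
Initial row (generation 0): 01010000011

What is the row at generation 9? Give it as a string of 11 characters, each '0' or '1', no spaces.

Gen 0: 01010000011
Gen 1 (rule 109): 01110111011
Gen 2 (rule 149): 00100010000
Gen 3 (rule 165): 10101010111
Gen 4 (rule 109): 11111111101
Gen 5 (rule 149): 01111111001
Gen 6 (rule 165): 00111110001
Gen 7 (rule 109): 10100010101
Gen 8 (rule 149): 10111010101
Gen 9 (rule 165): 11010111111

Answer: 11010111111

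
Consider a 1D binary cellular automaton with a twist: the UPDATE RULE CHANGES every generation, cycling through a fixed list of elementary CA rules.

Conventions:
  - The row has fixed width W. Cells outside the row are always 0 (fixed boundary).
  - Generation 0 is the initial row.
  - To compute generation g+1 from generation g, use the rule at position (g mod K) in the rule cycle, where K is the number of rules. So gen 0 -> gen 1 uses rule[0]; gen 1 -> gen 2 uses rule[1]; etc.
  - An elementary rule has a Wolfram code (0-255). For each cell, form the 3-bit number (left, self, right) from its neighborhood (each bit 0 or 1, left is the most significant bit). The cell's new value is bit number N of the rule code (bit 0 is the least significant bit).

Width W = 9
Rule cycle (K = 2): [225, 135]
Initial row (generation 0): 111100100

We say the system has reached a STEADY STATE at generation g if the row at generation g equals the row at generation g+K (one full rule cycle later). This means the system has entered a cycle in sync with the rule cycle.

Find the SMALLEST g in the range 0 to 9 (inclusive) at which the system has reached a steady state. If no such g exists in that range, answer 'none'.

Answer: none

Derivation:
Gen 0: 111100100
Gen 1 (rule 225): 011100001
Gen 2 (rule 135): 101001111
Gen 3 (rule 225): 010000111
Gen 4 (rule 135): 110111010
Gen 5 (rule 225): 011011100
Gen 6 (rule 135): 100001001
Gen 7 (rule 225): 001100000
Gen 8 (rule 135): 110001111
Gen 9 (rule 225): 010100111
Gen 10 (rule 135): 110101010
Gen 11 (rule 225): 011010100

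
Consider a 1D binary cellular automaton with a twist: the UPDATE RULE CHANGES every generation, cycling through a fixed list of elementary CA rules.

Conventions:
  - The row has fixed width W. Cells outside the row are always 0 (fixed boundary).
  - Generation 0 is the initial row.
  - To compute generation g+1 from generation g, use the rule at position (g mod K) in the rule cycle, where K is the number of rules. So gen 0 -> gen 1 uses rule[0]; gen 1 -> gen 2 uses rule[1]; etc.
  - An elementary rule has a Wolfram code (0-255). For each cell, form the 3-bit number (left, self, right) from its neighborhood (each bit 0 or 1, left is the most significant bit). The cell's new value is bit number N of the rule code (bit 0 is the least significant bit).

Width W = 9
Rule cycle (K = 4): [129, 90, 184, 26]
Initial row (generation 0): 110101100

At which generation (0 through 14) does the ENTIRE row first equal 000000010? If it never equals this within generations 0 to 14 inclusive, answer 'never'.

Gen 0: 110101100
Gen 1 (rule 129): 000000001
Gen 2 (rule 90): 000000010
Gen 3 (rule 184): 000000001
Gen 4 (rule 26): 000000010
Gen 5 (rule 129): 111111000
Gen 6 (rule 90): 100001100
Gen 7 (rule 184): 010001010
Gen 8 (rule 26): 101010001
Gen 9 (rule 129): 000000100
Gen 10 (rule 90): 000001010
Gen 11 (rule 184): 000000101
Gen 12 (rule 26): 000001000
Gen 13 (rule 129): 111100011
Gen 14 (rule 90): 100110111

Answer: 2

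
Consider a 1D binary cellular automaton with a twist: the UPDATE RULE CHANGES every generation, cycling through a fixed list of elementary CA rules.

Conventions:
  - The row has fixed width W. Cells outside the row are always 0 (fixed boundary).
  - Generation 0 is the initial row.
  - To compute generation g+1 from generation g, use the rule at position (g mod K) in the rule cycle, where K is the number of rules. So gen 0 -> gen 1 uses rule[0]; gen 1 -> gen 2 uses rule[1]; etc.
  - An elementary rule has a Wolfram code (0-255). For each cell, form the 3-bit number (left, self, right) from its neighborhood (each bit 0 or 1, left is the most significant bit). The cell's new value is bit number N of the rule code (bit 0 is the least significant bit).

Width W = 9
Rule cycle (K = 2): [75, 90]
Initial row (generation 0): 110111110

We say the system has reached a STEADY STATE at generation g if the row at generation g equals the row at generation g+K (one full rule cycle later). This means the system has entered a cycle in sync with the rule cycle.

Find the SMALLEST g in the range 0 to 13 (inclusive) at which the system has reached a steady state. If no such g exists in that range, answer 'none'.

Answer: 7

Derivation:
Gen 0: 110111110
Gen 1 (rule 75): 110100010
Gen 2 (rule 90): 110010101
Gen 3 (rule 75): 110100000
Gen 4 (rule 90): 110010000
Gen 5 (rule 75): 110100111
Gen 6 (rule 90): 110011101
Gen 7 (rule 75): 110110100
Gen 8 (rule 90): 110110010
Gen 9 (rule 75): 110110100
Gen 10 (rule 90): 110110010
Gen 11 (rule 75): 110110100
Gen 12 (rule 90): 110110010
Gen 13 (rule 75): 110110100
Gen 14 (rule 90): 110110010
Gen 15 (rule 75): 110110100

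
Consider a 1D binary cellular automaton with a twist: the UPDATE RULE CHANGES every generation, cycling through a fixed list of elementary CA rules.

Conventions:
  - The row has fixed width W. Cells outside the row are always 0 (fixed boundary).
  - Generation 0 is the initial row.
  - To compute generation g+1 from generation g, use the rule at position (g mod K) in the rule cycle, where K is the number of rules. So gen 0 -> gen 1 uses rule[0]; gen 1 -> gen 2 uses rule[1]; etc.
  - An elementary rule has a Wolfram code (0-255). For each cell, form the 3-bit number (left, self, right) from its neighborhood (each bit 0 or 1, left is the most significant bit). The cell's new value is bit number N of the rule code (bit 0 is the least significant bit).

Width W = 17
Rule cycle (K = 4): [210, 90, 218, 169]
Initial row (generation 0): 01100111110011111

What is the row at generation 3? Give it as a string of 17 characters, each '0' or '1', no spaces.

Gen 0: 01100111110011111
Gen 1 (rule 210): 10111011111101111
Gen 2 (rule 90): 00101010000101001
Gen 3 (rule 218): 01000001001000110

Answer: 01000001001000110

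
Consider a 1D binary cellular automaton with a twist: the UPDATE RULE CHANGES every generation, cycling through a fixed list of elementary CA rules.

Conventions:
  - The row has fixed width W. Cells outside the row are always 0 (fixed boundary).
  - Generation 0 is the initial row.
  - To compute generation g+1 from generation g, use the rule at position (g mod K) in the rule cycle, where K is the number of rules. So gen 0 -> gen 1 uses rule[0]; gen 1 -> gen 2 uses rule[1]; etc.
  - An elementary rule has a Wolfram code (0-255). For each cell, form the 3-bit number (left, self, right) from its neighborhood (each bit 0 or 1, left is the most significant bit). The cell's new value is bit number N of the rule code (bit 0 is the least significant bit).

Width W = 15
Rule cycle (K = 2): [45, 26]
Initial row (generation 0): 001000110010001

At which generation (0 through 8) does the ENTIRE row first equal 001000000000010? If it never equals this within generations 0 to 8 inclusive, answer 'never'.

Gen 0: 001000110010001
Gen 1 (rule 45): 101010100010101
Gen 2 (rule 26): 000000010100000
Gen 3 (rule 45): 111111011101111
Gen 4 (rule 26): 100000010001000
Gen 5 (rule 45): 101111010101011
Gen 6 (rule 26): 001000000000010
Gen 7 (rule 45): 101011111111010
Gen 8 (rule 26): 000010000000001

Answer: 6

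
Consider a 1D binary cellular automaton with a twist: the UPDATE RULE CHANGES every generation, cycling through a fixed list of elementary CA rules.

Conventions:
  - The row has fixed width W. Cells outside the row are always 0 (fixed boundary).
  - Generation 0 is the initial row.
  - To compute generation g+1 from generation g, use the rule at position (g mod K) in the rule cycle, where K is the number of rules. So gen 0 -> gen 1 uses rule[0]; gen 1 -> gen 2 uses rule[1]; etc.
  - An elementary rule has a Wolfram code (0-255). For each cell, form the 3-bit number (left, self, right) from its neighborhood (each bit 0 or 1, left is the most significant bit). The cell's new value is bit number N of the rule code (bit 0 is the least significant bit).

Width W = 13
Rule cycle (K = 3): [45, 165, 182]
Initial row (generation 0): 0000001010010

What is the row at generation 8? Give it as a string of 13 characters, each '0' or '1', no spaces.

Answer: 0111001010010

Derivation:
Gen 0: 0000001010010
Gen 1 (rule 45): 1111101110010
Gen 2 (rule 165): 0111010100010
Gen 3 (rule 182): 1010111110111
Gen 4 (rule 45): 1111100001100
Gen 5 (rule 165): 0111001100001
Gen 6 (rule 182): 1010110010011
Gen 7 (rule 45): 1111100010010
Gen 8 (rule 165): 0111001010010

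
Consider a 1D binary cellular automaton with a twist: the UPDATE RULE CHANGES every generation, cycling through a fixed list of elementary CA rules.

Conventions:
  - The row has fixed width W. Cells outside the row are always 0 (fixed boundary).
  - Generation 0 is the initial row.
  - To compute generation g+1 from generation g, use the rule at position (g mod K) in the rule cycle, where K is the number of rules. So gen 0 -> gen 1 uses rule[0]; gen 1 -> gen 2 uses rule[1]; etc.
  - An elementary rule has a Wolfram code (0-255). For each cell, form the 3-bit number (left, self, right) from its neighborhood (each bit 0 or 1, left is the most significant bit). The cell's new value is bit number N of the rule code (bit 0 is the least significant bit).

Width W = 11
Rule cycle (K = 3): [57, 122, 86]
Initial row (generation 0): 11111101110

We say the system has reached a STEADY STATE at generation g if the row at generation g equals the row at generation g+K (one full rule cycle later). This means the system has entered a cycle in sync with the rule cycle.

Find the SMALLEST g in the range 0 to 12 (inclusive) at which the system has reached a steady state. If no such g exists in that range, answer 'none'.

Answer: 6

Derivation:
Gen 0: 11111101110
Gen 1 (rule 57): 10000011001
Gen 2 (rule 122): 01000111110
Gen 3 (rule 86): 11101000011
Gen 4 (rule 57): 10010111010
Gen 5 (rule 122): 01101101101
Gen 6 (rule 86): 10100100101
Gen 7 (rule 57): 01010010010
Gen 8 (rule 122): 10101101101
Gen 9 (rule 86): 10100100101
Gen 10 (rule 57): 01010010010
Gen 11 (rule 122): 10101101101
Gen 12 (rule 86): 10100100101
Gen 13 (rule 57): 01010010010
Gen 14 (rule 122): 10101101101
Gen 15 (rule 86): 10100100101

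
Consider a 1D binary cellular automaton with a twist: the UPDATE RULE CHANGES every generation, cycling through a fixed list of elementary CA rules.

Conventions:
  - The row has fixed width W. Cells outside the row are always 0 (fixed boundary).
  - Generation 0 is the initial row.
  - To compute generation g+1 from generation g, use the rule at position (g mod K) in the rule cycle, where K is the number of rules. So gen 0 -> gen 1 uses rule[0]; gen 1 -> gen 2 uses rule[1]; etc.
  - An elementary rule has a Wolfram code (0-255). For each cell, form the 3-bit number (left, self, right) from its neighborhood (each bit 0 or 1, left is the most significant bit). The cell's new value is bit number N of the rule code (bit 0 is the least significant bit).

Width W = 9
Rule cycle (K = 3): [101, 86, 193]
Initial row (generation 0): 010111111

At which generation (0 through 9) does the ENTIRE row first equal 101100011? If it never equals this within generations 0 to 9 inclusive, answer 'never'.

Gen 0: 010111111
Gen 1 (rule 101): 011000001
Gen 2 (rule 86): 101100011
Gen 3 (rule 193): 000101001
Gen 4 (rule 101): 110111001
Gen 5 (rule 86): 010001111
Gen 6 (rule 193): 000100111
Gen 7 (rule 101): 110100001
Gen 8 (rule 86): 010110011
Gen 9 (rule 193): 000010001

Answer: 2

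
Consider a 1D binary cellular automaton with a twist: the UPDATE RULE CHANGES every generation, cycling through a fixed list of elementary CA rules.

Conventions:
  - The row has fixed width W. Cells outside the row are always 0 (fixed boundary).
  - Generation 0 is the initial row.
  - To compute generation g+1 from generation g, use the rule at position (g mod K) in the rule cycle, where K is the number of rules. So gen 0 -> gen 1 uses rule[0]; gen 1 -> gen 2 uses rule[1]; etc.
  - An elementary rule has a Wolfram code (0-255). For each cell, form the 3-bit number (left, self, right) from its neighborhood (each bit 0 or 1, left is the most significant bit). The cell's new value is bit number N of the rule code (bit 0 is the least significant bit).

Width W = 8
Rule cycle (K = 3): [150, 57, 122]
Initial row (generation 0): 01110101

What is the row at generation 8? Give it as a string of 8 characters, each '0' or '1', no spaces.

Gen 0: 01110101
Gen 1 (rule 150): 10100101
Gen 2 (rule 57): 01010010
Gen 3 (rule 122): 10101101
Gen 4 (rule 150): 10100001
Gen 5 (rule 57): 01011100
Gen 6 (rule 122): 10110110
Gen 7 (rule 150): 10000001
Gen 8 (rule 57): 01111100

Answer: 01111100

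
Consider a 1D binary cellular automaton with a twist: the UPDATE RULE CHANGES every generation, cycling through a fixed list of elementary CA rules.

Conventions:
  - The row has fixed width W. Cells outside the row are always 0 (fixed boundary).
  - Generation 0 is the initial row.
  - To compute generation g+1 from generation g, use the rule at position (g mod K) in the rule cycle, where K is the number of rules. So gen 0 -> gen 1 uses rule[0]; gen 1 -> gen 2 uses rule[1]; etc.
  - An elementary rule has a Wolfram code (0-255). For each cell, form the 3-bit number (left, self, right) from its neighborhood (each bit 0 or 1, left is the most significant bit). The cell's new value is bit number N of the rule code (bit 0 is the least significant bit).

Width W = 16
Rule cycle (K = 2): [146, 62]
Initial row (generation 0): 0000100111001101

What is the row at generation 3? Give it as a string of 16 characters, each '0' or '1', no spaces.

Gen 0: 0000100111001101
Gen 1 (rule 146): 0001011010110000
Gen 2 (rule 62): 0011110111101000
Gen 3 (rule 146): 0101100011000100

Answer: 0101100011000100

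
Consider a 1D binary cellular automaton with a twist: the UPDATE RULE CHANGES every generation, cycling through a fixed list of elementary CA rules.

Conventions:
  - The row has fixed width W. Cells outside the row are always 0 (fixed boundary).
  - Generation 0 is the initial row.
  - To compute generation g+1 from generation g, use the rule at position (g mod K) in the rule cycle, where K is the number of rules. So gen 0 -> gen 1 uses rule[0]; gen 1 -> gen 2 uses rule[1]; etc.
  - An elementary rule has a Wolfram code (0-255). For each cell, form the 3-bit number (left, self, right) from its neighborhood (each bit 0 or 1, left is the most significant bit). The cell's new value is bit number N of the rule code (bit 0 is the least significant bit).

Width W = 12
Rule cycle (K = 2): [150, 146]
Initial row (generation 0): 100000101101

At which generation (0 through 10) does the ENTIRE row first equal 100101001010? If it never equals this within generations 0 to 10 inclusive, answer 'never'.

Answer: never

Derivation:
Gen 0: 100000101101
Gen 1 (rule 150): 110001100001
Gen 2 (rule 146): 001010010010
Gen 3 (rule 150): 011011111111
Gen 4 (rule 146): 100001111110
Gen 5 (rule 150): 110010111101
Gen 6 (rule 146): 001100011000
Gen 7 (rule 150): 010010100100
Gen 8 (rule 146): 101100011010
Gen 9 (rule 150): 100010100011
Gen 10 (rule 146): 010100010100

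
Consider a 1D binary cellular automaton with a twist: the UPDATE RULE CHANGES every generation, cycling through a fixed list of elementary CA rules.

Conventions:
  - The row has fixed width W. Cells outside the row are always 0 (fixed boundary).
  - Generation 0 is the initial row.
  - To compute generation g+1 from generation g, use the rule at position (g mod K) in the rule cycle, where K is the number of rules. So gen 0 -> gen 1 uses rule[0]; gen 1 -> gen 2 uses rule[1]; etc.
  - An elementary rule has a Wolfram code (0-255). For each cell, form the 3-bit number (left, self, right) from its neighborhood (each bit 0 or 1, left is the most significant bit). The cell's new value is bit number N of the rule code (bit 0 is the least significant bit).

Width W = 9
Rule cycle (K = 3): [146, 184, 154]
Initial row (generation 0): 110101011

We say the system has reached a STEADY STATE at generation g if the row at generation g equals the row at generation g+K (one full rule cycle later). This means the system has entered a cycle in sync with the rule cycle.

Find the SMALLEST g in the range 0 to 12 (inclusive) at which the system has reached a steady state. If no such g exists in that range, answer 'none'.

Gen 0: 110101011
Gen 1 (rule 146): 000000000
Gen 2 (rule 184): 000000000
Gen 3 (rule 154): 000000000
Gen 4 (rule 146): 000000000
Gen 5 (rule 184): 000000000
Gen 6 (rule 154): 000000000
Gen 7 (rule 146): 000000000
Gen 8 (rule 184): 000000000
Gen 9 (rule 154): 000000000
Gen 10 (rule 146): 000000000
Gen 11 (rule 184): 000000000
Gen 12 (rule 154): 000000000
Gen 13 (rule 146): 000000000
Gen 14 (rule 184): 000000000
Gen 15 (rule 154): 000000000

Answer: 1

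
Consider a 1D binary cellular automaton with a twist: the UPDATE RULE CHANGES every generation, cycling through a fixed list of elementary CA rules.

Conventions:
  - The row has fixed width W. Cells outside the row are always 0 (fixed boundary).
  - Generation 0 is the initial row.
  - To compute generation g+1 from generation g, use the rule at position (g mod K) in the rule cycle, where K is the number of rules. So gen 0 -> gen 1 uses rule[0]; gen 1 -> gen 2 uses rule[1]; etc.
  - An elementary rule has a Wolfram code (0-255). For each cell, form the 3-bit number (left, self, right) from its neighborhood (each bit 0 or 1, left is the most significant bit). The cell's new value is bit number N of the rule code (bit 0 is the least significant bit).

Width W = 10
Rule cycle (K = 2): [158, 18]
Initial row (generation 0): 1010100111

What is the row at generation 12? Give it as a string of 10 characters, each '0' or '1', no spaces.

Gen 0: 1010100111
Gen 1 (rule 158): 1010111110
Gen 2 (rule 18): 0000000001
Gen 3 (rule 158): 0000000011
Gen 4 (rule 18): 0000000100
Gen 5 (rule 158): 0000001110
Gen 6 (rule 18): 0000010001
Gen 7 (rule 158): 0000111011
Gen 8 (rule 18): 0001000000
Gen 9 (rule 158): 0011100000
Gen 10 (rule 18): 0100010000
Gen 11 (rule 158): 1110111000
Gen 12 (rule 18): 0000000100

Answer: 0000000100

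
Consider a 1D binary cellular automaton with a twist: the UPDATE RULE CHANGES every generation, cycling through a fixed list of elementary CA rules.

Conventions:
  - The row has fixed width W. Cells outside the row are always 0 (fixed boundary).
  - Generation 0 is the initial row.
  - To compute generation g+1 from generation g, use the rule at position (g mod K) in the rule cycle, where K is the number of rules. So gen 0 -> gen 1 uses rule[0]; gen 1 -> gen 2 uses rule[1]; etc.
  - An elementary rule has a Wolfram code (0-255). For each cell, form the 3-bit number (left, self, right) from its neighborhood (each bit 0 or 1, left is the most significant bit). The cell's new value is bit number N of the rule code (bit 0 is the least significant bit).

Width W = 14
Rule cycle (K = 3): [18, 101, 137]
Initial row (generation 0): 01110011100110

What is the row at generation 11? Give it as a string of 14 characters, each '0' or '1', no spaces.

Answer: 11111111110101

Derivation:
Gen 0: 01110011100110
Gen 1 (rule 18): 10001100011001
Gen 2 (rule 101): 10100101001001
Gen 3 (rule 137): 00000000000000
Gen 4 (rule 18): 00000000000000
Gen 5 (rule 101): 11111111111111
Gen 6 (rule 137): 11111111111110
Gen 7 (rule 18): 00000000000001
Gen 8 (rule 101): 11111111111101
Gen 9 (rule 137): 11111111111000
Gen 10 (rule 18): 00000000000100
Gen 11 (rule 101): 11111111110101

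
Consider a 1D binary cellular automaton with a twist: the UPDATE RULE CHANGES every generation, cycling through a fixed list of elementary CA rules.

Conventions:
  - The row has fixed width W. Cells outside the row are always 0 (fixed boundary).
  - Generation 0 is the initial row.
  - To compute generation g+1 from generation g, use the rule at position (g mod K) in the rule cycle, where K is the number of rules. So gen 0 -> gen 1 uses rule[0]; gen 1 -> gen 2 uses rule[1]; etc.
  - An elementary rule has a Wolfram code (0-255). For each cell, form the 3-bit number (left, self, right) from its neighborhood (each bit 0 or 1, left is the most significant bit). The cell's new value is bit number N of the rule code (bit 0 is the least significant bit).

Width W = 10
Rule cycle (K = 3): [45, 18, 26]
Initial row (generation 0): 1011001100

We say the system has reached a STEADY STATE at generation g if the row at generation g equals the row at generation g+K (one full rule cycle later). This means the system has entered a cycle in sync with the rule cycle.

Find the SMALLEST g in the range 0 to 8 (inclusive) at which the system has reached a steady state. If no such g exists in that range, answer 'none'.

Answer: 5

Derivation:
Gen 0: 1011001100
Gen 1 (rule 45): 1110001001
Gen 2 (rule 18): 0001010110
Gen 3 (rule 26): 0010000101
Gen 4 (rule 45): 1010110111
Gen 5 (rule 18): 0000000000
Gen 6 (rule 26): 0000000000
Gen 7 (rule 45): 1111111111
Gen 8 (rule 18): 0000000000
Gen 9 (rule 26): 0000000000
Gen 10 (rule 45): 1111111111
Gen 11 (rule 18): 0000000000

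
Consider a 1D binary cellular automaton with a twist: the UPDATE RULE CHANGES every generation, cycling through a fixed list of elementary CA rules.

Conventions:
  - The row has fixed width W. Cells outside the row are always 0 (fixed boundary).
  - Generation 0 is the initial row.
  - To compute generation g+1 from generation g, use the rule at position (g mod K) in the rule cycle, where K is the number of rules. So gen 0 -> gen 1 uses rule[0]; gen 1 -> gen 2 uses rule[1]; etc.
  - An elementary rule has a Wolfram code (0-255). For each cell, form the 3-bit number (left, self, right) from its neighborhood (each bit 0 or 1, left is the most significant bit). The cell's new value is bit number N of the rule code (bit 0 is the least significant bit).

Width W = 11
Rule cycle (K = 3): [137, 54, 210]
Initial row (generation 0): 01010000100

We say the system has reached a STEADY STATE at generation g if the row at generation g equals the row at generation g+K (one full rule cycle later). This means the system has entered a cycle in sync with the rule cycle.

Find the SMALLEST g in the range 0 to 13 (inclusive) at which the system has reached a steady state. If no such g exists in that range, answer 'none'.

Gen 0: 01010000100
Gen 1 (rule 137): 00000110001
Gen 2 (rule 54): 00001001011
Gen 3 (rule 210): 00010110001
Gen 4 (rule 137): 11000100100
Gen 5 (rule 54): 00101111110
Gen 6 (rule 210): 01000111111
Gen 7 (rule 137): 00010111110
Gen 8 (rule 54): 00111000001
Gen 9 (rule 210): 01011100010
Gen 10 (rule 137): 00011001000
Gen 11 (rule 54): 00100111100
Gen 12 (rule 210): 01011011110
Gen 13 (rule 137): 00010011100
Gen 14 (rule 54): 00111100010
Gen 15 (rule 210): 01011110101
Gen 16 (rule 137): 00011100000

Answer: none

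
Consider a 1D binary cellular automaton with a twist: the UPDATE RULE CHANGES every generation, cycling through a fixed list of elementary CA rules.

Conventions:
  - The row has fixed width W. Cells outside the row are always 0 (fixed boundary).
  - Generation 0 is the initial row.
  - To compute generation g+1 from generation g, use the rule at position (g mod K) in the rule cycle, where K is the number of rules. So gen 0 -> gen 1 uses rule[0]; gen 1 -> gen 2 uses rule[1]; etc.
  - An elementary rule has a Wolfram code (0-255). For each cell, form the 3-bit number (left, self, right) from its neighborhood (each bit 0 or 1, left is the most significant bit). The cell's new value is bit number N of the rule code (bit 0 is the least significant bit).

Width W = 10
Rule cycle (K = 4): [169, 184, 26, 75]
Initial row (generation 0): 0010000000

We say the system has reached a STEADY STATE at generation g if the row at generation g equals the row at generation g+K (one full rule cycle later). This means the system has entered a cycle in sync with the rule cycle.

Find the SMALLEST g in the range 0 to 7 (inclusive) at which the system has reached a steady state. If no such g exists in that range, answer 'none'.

Answer: 3

Derivation:
Gen 0: 0010000000
Gen 1 (rule 169): 1000111111
Gen 2 (rule 184): 0100111110
Gen 3 (rule 26): 1011100001
Gen 4 (rule 75): 0010101110
Gen 5 (rule 169): 1001011100
Gen 6 (rule 184): 0100111010
Gen 7 (rule 26): 1011100001
Gen 8 (rule 75): 0010101110
Gen 9 (rule 169): 1001011100
Gen 10 (rule 184): 0100111010
Gen 11 (rule 26): 1011100001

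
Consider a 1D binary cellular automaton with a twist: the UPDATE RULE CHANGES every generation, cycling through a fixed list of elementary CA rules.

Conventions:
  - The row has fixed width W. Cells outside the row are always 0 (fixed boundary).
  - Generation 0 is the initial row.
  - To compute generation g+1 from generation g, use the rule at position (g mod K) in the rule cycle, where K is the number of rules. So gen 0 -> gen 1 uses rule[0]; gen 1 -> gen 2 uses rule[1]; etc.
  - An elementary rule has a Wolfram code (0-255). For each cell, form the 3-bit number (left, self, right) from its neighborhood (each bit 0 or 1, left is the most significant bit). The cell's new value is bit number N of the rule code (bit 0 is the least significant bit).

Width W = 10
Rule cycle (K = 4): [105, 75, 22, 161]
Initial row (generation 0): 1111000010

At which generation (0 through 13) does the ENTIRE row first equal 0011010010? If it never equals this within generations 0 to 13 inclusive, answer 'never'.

Answer: 6

Derivation:
Gen 0: 1111000010
Gen 1 (rule 105): 1001011000
Gen 2 (rule 75): 0010011011
Gen 3 (rule 22): 0111100000
Gen 4 (rule 161): 0011001111
Gen 5 (rule 105): 1011001001
Gen 6 (rule 75): 0011010010
Gen 7 (rule 22): 0100011111
Gen 8 (rule 161): 0001001110
Gen 9 (rule 105): 1100001010
Gen 10 (rule 75): 1101110000
Gen 11 (rule 22): 0000001000
Gen 12 (rule 161): 1111100011
Gen 13 (rule 105): 1000101011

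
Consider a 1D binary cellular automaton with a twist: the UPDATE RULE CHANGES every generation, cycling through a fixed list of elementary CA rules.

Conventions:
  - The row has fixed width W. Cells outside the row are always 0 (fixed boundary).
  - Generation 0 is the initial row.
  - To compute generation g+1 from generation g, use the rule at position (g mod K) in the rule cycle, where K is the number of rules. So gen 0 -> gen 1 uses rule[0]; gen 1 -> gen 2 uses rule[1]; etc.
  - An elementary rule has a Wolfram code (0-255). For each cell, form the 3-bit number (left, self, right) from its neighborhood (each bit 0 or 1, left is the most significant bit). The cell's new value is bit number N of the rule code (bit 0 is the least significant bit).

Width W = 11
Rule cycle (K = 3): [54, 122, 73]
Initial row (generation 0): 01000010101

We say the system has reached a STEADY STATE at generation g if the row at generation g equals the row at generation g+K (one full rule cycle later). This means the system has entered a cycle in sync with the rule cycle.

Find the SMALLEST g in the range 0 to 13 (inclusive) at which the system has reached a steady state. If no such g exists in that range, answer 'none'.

Answer: 13

Derivation:
Gen 0: 01000010101
Gen 1 (rule 54): 11100111111
Gen 2 (rule 122): 10111100001
Gen 3 (rule 73): 00100101100
Gen 4 (rule 54): 01111110010
Gen 5 (rule 122): 11000011101
Gen 6 (rule 73): 11011010100
Gen 7 (rule 54): 00100111110
Gen 8 (rule 122): 01011100011
Gen 9 (rule 73): 00010101011
Gen 10 (rule 54): 00111111100
Gen 11 (rule 122): 01100000110
Gen 12 (rule 73): 01101110110
Gen 13 (rule 54): 10010001001
Gen 14 (rule 122): 01101010110
Gen 15 (rule 73): 01100000110
Gen 16 (rule 54): 10010001001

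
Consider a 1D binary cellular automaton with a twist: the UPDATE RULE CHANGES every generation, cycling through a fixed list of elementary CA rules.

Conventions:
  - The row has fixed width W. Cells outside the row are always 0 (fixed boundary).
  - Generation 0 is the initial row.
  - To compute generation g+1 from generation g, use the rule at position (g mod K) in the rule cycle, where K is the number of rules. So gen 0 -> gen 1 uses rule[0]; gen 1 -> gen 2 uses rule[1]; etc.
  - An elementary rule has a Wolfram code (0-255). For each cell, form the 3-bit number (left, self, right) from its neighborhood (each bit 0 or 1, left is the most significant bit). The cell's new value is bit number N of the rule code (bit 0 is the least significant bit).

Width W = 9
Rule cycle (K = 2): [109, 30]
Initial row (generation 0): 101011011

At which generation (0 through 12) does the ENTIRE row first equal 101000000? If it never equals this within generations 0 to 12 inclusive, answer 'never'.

Gen 0: 101011011
Gen 1 (rule 109): 111111111
Gen 2 (rule 30): 100000000
Gen 3 (rule 109): 101111111
Gen 4 (rule 30): 101000000
Gen 5 (rule 109): 111011111
Gen 6 (rule 30): 100010000
Gen 7 (rule 109): 101010111
Gen 8 (rule 30): 101010100
Gen 9 (rule 109): 111111101
Gen 10 (rule 30): 100000001
Gen 11 (rule 109): 101111101
Gen 12 (rule 30): 101000001

Answer: 4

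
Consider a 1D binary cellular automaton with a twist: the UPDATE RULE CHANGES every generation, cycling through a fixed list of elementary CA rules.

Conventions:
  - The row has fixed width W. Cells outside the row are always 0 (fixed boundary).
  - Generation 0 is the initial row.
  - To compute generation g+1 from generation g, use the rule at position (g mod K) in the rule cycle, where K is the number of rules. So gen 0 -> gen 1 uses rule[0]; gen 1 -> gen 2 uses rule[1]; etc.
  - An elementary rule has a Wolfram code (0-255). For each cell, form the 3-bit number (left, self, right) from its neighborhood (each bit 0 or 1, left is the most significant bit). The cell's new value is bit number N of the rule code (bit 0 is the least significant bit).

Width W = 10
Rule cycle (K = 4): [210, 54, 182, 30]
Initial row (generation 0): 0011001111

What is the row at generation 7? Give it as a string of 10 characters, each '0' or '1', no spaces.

Gen 0: 0011001111
Gen 1 (rule 210): 0101110111
Gen 2 (rule 54): 1110001000
Gen 3 (rule 182): 0101011100
Gen 4 (rule 30): 1101010010
Gen 5 (rule 210): 0100001101
Gen 6 (rule 54): 1110010011
Gen 7 (rule 182): 0101111100

Answer: 0101111100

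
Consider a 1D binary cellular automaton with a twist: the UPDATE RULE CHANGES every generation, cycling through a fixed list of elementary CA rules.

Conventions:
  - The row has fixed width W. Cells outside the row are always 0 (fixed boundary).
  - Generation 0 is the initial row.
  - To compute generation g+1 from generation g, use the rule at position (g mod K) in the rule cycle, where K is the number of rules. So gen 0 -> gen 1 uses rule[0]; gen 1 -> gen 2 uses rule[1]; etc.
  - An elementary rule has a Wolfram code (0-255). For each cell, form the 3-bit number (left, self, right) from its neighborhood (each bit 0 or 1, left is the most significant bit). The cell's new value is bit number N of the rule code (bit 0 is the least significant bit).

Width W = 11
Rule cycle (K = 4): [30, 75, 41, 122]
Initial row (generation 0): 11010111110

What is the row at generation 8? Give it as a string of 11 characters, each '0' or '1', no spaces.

Gen 0: 11010111110
Gen 1 (rule 30): 10010100001
Gen 2 (rule 75): 00100001110
Gen 3 (rule 41): 10001101000
Gen 4 (rule 122): 01011110100
Gen 5 (rule 30): 11010000110
Gen 6 (rule 75): 11000111110
Gen 7 (rule 41): 10010100000
Gen 8 (rule 122): 01101010000

Answer: 01101010000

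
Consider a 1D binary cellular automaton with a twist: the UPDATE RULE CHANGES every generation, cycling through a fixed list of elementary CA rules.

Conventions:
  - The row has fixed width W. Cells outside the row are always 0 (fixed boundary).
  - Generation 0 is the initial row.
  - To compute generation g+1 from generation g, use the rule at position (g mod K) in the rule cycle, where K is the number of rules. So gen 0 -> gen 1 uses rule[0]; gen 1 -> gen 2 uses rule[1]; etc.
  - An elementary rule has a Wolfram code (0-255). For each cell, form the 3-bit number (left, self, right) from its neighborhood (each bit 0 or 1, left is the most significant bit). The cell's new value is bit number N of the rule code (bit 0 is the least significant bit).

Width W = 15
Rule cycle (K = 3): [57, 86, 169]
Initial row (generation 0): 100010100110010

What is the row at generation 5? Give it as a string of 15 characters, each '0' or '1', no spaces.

Gen 0: 100010100110010
Gen 1 (rule 57): 011001010101001
Gen 2 (rule 86): 101111010101111
Gen 3 (rule 169): 011110101011110
Gen 4 (rule 57): 010001010110001
Gen 5 (rule 86): 111011010011011

Answer: 111011010011011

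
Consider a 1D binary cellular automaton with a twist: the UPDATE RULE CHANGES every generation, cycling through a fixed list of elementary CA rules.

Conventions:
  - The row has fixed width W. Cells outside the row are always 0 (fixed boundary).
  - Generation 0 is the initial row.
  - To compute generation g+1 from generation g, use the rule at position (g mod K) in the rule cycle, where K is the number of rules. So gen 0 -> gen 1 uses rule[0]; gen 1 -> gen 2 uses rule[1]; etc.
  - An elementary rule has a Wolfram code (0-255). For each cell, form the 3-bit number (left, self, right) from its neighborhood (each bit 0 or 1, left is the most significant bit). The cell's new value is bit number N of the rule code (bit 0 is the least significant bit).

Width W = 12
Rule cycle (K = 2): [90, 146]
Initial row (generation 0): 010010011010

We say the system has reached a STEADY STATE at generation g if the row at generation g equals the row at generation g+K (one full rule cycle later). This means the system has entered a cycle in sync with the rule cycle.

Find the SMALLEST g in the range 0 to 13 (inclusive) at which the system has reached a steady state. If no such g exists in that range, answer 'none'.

Answer: none

Derivation:
Gen 0: 010010011010
Gen 1 (rule 90): 101101111001
Gen 2 (rule 146): 000000110110
Gen 3 (rule 90): 000001110111
Gen 4 (rule 146): 000010100010
Gen 5 (rule 90): 000100010101
Gen 6 (rule 146): 001010100000
Gen 7 (rule 90): 010000010000
Gen 8 (rule 146): 101000101000
Gen 9 (rule 90): 000101000100
Gen 10 (rule 146): 001000101010
Gen 11 (rule 90): 010101000001
Gen 12 (rule 146): 100000100010
Gen 13 (rule 90): 010001010101
Gen 14 (rule 146): 101010000000
Gen 15 (rule 90): 000001000000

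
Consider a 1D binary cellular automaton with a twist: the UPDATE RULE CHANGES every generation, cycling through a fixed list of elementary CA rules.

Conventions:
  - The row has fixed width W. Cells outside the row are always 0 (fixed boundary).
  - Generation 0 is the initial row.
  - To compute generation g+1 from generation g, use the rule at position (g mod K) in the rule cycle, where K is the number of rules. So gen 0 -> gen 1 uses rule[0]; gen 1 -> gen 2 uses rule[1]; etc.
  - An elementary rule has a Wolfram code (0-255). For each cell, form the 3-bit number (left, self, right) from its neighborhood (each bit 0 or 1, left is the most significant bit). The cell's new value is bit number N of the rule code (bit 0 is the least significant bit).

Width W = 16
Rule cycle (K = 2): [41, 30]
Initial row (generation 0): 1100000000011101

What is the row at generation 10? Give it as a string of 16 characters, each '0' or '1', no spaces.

Answer: 1101111010101110

Derivation:
Gen 0: 1100000000011101
Gen 1 (rule 41): 1001111111010010
Gen 2 (rule 30): 1111000000011111
Gen 3 (rule 41): 1000011111010000
Gen 4 (rule 30): 1100110000011000
Gen 5 (rule 41): 1000100111010011
Gen 6 (rule 30): 1101111100011110
Gen 7 (rule 41): 1011000001010000
Gen 8 (rule 30): 1010100011011000
Gen 9 (rule 41): 0101001010110011
Gen 10 (rule 30): 1101111010101110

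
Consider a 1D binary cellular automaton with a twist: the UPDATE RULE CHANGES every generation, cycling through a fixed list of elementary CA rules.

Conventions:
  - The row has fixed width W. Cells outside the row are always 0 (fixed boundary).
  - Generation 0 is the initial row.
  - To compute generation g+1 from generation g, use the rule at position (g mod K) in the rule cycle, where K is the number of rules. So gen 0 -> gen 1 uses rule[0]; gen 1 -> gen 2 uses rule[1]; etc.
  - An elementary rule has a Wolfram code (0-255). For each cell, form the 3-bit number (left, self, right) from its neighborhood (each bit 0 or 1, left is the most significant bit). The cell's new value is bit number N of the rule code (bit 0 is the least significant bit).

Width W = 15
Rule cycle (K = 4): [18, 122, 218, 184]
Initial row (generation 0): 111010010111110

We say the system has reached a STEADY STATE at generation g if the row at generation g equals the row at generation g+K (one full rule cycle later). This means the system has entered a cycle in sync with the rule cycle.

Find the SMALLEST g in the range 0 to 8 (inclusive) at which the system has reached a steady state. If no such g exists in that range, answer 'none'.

Gen 0: 111010010111110
Gen 1 (rule 18): 000001100000001
Gen 2 (rule 122): 000011110000010
Gen 3 (rule 218): 000111111000101
Gen 4 (rule 184): 000111110100010
Gen 5 (rule 18): 001000000010101
Gen 6 (rule 122): 010100000101010
Gen 7 (rule 218): 100010001000001
Gen 8 (rule 184): 010001000100000
Gen 9 (rule 18): 101010101010000
Gen 10 (rule 122): 010101010101000
Gen 11 (rule 218): 100000000000100
Gen 12 (rule 184): 010000000000010

Answer: none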